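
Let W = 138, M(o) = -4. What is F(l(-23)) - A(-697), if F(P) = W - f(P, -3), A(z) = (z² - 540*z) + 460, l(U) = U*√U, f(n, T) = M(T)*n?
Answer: -862511 - 92*I*√23 ≈ -8.6251e+5 - 441.22*I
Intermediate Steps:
f(n, T) = -4*n
l(U) = U^(3/2)
A(z) = 460 + z² - 540*z
F(P) = 138 + 4*P (F(P) = 138 - (-4)*P = 138 + 4*P)
F(l(-23)) - A(-697) = (138 + 4*(-23)^(3/2)) - (460 + (-697)² - 540*(-697)) = (138 + 4*(-23*I*√23)) - (460 + 485809 + 376380) = (138 - 92*I*√23) - 1*862649 = (138 - 92*I*√23) - 862649 = -862511 - 92*I*√23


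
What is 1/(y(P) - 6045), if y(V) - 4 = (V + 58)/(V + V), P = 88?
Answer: -88/531535 ≈ -0.00016556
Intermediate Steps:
y(V) = 4 + (58 + V)/(2*V) (y(V) = 4 + (V + 58)/(V + V) = 4 + (58 + V)/((2*V)) = 4 + (58 + V)*(1/(2*V)) = 4 + (58 + V)/(2*V))
1/(y(P) - 6045) = 1/((9/2 + 29/88) - 6045) = 1/(425/88 - 6045) = 1/(-531535/88) = -88/531535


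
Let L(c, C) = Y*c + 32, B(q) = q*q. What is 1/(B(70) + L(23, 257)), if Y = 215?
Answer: 1/9877 ≈ 0.00010125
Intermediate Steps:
B(q) = q²
L(c, C) = 32 + 215*c (L(c, C) = 215*c + 32 = 32 + 215*c)
1/(B(70) + L(23, 257)) = 1/(70² + (32 + 215*23)) = 1/(4900 + (32 + 4945)) = 1/(4900 + 4977) = 1/9877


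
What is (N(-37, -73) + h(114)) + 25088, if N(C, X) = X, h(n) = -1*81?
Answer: 24934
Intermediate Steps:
h(n) = -81
(N(-37, -73) + h(114)) + 25088 = (-73 - 81) + 25088 = -154 + 25088 = 24934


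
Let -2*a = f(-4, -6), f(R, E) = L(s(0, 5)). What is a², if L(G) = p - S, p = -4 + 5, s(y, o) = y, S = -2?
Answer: 9/4 ≈ 2.2500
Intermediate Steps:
p = 1
L(G) = 3 (L(G) = 1 - 1*(-2) = 1 + 2 = 3)
f(R, E) = 3
a = -3/2 (a = -½*3 = -3/2 ≈ -1.5000)
a² = (-3/2)² = 9/4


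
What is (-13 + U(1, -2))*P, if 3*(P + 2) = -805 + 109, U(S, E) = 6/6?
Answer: 2808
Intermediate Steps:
U(S, E) = 1 (U(S, E) = 6*(⅙) = 1)
P = -234 (P = -2 + (-805 + 109)/3 = -2 + (⅓)*(-696) = -2 - 232 = -234)
(-13 + U(1, -2))*P = (-13 + 1)*(-234) = -12*(-234) = 2808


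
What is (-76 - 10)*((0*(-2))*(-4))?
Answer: 0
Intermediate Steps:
(-76 - 10)*((0*(-2))*(-4)) = -0*(-4) = -86*0 = 0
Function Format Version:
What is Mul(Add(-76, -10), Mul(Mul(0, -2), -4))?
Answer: 0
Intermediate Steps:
Mul(Add(-76, -10), Mul(Mul(0, -2), -4)) = Mul(-86, Mul(0, -4)) = Mul(-86, 0) = 0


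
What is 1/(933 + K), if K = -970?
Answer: -1/37 ≈ -0.027027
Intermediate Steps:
1/(933 + K) = 1/(933 - 970) = 1/(-37) = -1/37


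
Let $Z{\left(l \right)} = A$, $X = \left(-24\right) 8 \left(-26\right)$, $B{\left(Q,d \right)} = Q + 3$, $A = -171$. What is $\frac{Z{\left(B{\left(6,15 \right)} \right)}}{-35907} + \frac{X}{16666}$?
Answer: $\frac{2334585}{7672129} \approx 0.30429$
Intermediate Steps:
$B{\left(Q,d \right)} = 3 + Q$
$X = 4992$ ($X = \left(-192\right) \left(-26\right) = 4992$)
$Z{\left(l \right)} = -171$
$\frac{Z{\left(B{\left(6,15 \right)} \right)}}{-35907} + \frac{X}{16666} = - \frac{171}{-35907} + \frac{4992}{16666} = \left(-171\right) \left(- \frac{1}{35907}\right) + 4992 \cdot \frac{1}{16666} = \frac{57}{11969} + \frac{192}{641} = \frac{2334585}{7672129}$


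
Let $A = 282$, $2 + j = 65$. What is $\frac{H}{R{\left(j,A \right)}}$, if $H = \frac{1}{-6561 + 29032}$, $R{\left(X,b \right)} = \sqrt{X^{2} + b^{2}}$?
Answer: $\frac{\sqrt{9277}}{625390401} \approx 1.5401 \cdot 10^{-7}$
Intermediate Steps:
$j = 63$ ($j = -2 + 65 = 63$)
$H = \frac{1}{22471} \approx 4.4502 \cdot 10^{-5}$
$\frac{H}{R{\left(j,A \right)}} = \frac{1}{22471 \sqrt{63^{2} + 282^{2}}} = \frac{1}{22471 \sqrt{3969 + 79524}} = \frac{1}{22471 \sqrt{83493}} = \frac{1}{22471 \cdot 3 \sqrt{9277}} = \frac{\frac{1}{27831} \sqrt{9277}}{22471} = \frac{\sqrt{9277}}{625390401}$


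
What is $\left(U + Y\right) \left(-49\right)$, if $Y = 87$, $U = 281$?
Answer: $-18032$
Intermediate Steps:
$\left(U + Y\right) \left(-49\right) = \left(281 + 87\right) \left(-49\right) = 368 \left(-49\right) = -18032$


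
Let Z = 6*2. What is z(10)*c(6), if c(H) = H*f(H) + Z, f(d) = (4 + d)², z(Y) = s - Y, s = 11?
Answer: 612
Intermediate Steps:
z(Y) = 11 - Y
Z = 12
c(H) = 12 + H*(4 + H)² (c(H) = H*(4 + H)² + 12 = 12 + H*(4 + H)²)
z(10)*c(6) = (11 - 1*10)*(12 + 6*(4 + 6)²) = (11 - 10)*(12 + 6*10²) = 1*(12 + 6*100) = 1*(12 + 600) = 1*612 = 612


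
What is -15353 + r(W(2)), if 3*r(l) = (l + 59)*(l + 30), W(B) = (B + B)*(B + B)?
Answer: -14203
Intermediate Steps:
W(B) = 4*B² (W(B) = (2*B)*(2*B) = 4*B²)
r(l) = (30 + l)*(59 + l)/3 (r(l) = ((l + 59)*(l + 30))/3 = ((59 + l)*(30 + l))/3 = ((30 + l)*(59 + l))/3 = (30 + l)*(59 + l)/3)
-15353 + r(W(2)) = -15353 + (590 + (4*2²)²/3 + 89*(4*2²)/3) = -15353 + (590 + (4*4)²/3 + 89*(4*4)/3) = -15353 + (590 + (⅓)*16² + (89/3)*16) = -15353 + (590 + (⅓)*256 + 1424/3) = -15353 + (590 + 256/3 + 1424/3) = -15353 + 1150 = -14203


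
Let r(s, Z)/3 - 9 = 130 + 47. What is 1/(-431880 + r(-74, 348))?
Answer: -1/431322 ≈ -2.3185e-6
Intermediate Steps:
r(s, Z) = 558 (r(s, Z) = 27 + 3*(130 + 47) = 27 + 3*177 = 27 + 531 = 558)
1/(-431880 + r(-74, 348)) = 1/(-431880 + 558) = 1/(-431322) = -1/431322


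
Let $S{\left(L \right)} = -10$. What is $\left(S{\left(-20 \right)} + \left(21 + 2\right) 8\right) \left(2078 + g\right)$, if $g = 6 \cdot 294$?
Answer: $668508$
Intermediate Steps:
$g = 1764$
$\left(S{\left(-20 \right)} + \left(21 + 2\right) 8\right) \left(2078 + g\right) = \left(-10 + \left(21 + 2\right) 8\right) \left(2078 + 1764\right) = \left(-10 + 23 \cdot 8\right) 3842 = \left(-10 + 184\right) 3842 = 174 \cdot 3842 = 668508$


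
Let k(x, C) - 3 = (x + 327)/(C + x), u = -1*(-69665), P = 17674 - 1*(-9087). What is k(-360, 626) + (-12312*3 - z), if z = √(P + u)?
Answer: -9824211/266 - 3*√10714 ≈ -37244.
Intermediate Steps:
P = 26761 (P = 17674 + 9087 = 26761)
u = 69665
z = 3*√10714 (z = √(26761 + 69665) = √96426 = 3*√10714 ≈ 310.53)
k(x, C) = 3 + (327 + x)/(C + x) (k(x, C) = 3 + (x + 327)/(C + x) = 3 + (327 + x)/(C + x))
k(-360, 626) + (-12312*3 - z) = (327 + 3*626 + 4*(-360))/(626 - 360) + (-12312*3 - 3*√10714) = (327 + 1878 - 1440)/266 + (-36936 - 3*√10714) = (1/266)*765 + (-36936 - 3*√10714) = 765/266 + (-36936 - 3*√10714) = -9824211/266 - 3*√10714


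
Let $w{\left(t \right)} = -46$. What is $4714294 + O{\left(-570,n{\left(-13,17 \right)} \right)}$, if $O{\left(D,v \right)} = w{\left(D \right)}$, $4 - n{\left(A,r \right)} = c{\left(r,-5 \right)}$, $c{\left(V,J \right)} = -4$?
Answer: $4714248$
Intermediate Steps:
$n{\left(A,r \right)} = 8$ ($n{\left(A,r \right)} = 4 - -4 = 4 + 4 = 8$)
$O{\left(D,v \right)} = -46$
$4714294 + O{\left(-570,n{\left(-13,17 \right)} \right)} = 4714294 - 46 = 4714248$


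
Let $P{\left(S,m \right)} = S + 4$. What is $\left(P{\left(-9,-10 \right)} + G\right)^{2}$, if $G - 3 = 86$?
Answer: $7056$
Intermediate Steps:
$G = 89$ ($G = 3 + 86 = 89$)
$P{\left(S,m \right)} = 4 + S$
$\left(P{\left(-9,-10 \right)} + G\right)^{2} = \left(\left(4 - 9\right) + 89\right)^{2} = \left(-5 + 89\right)^{2} = 84^{2} = 7056$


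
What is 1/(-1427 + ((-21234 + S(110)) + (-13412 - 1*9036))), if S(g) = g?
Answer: -1/44999 ≈ -2.2223e-5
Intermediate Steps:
1/(-1427 + ((-21234 + S(110)) + (-13412 - 1*9036))) = 1/(-1427 + ((-21234 + 110) + (-13412 - 1*9036))) = 1/(-1427 + (-21124 + (-13412 - 9036))) = 1/(-1427 + (-21124 - 22448)) = 1/(-1427 - 43572) = 1/(-44999) = -1/44999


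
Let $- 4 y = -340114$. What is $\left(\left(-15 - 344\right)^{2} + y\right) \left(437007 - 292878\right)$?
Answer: $\frac{61661124651}{2} \approx 3.0831 \cdot 10^{10}$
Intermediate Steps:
$y = \frac{170057}{2}$ ($y = \left(- \frac{1}{4}\right) \left(-340114\right) = \frac{170057}{2} \approx 85029.0$)
$\left(\left(-15 - 344\right)^{2} + y\right) \left(437007 - 292878\right) = \left(\left(-15 - 344\right)^{2} + \frac{170057}{2}\right) \left(437007 - 292878\right) = \left(\left(-359\right)^{2} + \frac{170057}{2}\right) 144129 = \left(128881 + \frac{170057}{2}\right) 144129 = \frac{427819}{2} \cdot 144129 = \frac{61661124651}{2}$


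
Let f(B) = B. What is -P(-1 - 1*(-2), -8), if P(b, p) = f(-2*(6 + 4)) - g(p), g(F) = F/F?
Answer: 21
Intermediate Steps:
g(F) = 1
P(b, p) = -21 (P(b, p) = -2*(6 + 4) - 1*1 = -2*10 - 1 = -20 - 1 = -21)
-P(-1 - 1*(-2), -8) = -1*(-21) = 21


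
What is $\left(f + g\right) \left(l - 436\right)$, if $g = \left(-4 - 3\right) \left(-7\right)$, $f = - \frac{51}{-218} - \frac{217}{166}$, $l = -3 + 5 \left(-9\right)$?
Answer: $- \frac{209859012}{9047} \approx -23197.0$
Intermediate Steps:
$l = -48$ ($l = -3 - 45 = -48$)
$f = - \frac{9710}{9047}$ ($f = \left(-51\right) \left(- \frac{1}{218}\right) - \frac{217}{166} = \frac{51}{218} - \frac{217}{166} = - \frac{9710}{9047} \approx -1.0733$)
$g = 49$ ($g = \left(-7\right) \left(-7\right) = 49$)
$\left(f + g\right) \left(l - 436\right) = \left(- \frac{9710}{9047} + 49\right) \left(-48 - 436\right) = \frac{433593}{9047} \left(-484\right) = - \frac{209859012}{9047}$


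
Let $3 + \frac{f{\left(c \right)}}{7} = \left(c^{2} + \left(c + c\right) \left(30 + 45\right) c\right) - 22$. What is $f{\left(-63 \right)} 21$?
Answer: $88096218$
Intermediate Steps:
$f{\left(c \right)} = -175 + 1057 c^{2}$ ($f{\left(c \right)} = -21 + 7 \left(\left(c^{2} + \left(c + c\right) \left(30 + 45\right) c\right) - 22\right) = -21 + 7 \left(\left(c^{2} + 2 c 75 c\right) - 22\right) = -21 + 7 \left(\left(c^{2} + 150 c c\right) - 22\right) = -21 + 7 \left(\left(c^{2} + 150 c^{2}\right) - 22\right) = -21 + 7 \left(151 c^{2} - 22\right) = -21 + 7 \left(-22 + 151 c^{2}\right) = -21 + \left(-154 + 1057 c^{2}\right) = -175 + 1057 c^{2}$)
$f{\left(-63 \right)} 21 = \left(-175 + 1057 \left(-63\right)^{2}\right) 21 = \left(-175 + 1057 \cdot 3969\right) 21 = \left(-175 + 4195233\right) 21 = 4195058 \cdot 21 = 88096218$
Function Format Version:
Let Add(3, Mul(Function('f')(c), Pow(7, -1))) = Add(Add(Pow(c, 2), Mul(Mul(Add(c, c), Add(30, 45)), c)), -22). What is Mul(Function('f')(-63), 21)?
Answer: 88096218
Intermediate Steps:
Function('f')(c) = Add(-175, Mul(1057, Pow(c, 2))) (Function('f')(c) = Add(-21, Mul(7, Add(Add(Pow(c, 2), Mul(Mul(Add(c, c), Add(30, 45)), c)), -22))) = Add(-21, Mul(7, Add(Add(Pow(c, 2), Mul(Mul(Mul(2, c), 75), c)), -22))) = Add(-21, Mul(7, Add(Add(Pow(c, 2), Mul(Mul(150, c), c)), -22))) = Add(-21, Mul(7, Add(Add(Pow(c, 2), Mul(150, Pow(c, 2))), -22))) = Add(-21, Mul(7, Add(Mul(151, Pow(c, 2)), -22))) = Add(-21, Mul(7, Add(-22, Mul(151, Pow(c, 2))))) = Add(-21, Add(-154, Mul(1057, Pow(c, 2)))) = Add(-175, Mul(1057, Pow(c, 2))))
Mul(Function('f')(-63), 21) = Mul(Add(-175, Mul(1057, Pow(-63, 2))), 21) = Mul(Add(-175, Mul(1057, 3969)), 21) = Mul(Add(-175, 4195233), 21) = Mul(4195058, 21) = 88096218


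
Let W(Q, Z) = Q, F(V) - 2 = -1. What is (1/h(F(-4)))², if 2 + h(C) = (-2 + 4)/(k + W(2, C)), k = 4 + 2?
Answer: 16/49 ≈ 0.32653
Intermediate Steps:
k = 6
F(V) = 1 (F(V) = 2 - 1 = 1)
h(C) = -7/4 (h(C) = -2 + (-2 + 4)/(6 + 2) = -2 + 2/8 = -2 + 2*(⅛) = -2 + ¼ = -7/4)
(1/h(F(-4)))² = (1/(-7/4))² = (-4/7)² = 16/49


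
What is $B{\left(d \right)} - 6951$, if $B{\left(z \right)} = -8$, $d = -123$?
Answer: $-6959$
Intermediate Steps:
$B{\left(d \right)} - 6951 = -8 - 6951 = -6959$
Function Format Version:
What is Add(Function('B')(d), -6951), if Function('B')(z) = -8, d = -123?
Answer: -6959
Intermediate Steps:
Add(Function('B')(d), -6951) = Add(-8, -6951) = -6959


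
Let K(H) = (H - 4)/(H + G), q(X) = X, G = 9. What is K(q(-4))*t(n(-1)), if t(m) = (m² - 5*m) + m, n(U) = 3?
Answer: 24/5 ≈ 4.8000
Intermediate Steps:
K(H) = (-4 + H)/(9 + H) (K(H) = (H - 4)/(H + 9) = (-4 + H)/(9 + H))
t(m) = m² - 4*m
K(q(-4))*t(n(-1)) = ((-4 - 4)/(9 - 4))*(3*(-4 + 3)) = (-8/5)*(3*(-1)) = ((⅕)*(-8))*(-3) = -8/5*(-3) = 24/5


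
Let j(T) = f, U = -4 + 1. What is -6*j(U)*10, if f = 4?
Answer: -240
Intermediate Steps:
U = -3
j(T) = 4
-6*j(U)*10 = -6*4*10 = -24*10 = -240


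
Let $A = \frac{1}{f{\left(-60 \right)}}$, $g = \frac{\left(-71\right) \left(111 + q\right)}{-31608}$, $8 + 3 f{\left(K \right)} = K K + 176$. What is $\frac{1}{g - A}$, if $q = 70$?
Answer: $\frac{620307}{251707} \approx 2.4644$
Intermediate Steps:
$f{\left(K \right)} = 56 + \frac{K^{2}}{3}$ ($f{\left(K \right)} = - \frac{8}{3} + \frac{K K + 176}{3} = - \frac{8}{3} + \frac{K^{2} + 176}{3} = - \frac{8}{3} + \frac{176 + K^{2}}{3} = - \frac{8}{3} + \left(\frac{176}{3} + \frac{K^{2}}{3}\right) = 56 + \frac{K^{2}}{3}$)
$g = \frac{12851}{31608}$ ($g = \frac{\left(-71\right) \left(111 + 70\right)}{-31608} = \left(-71\right) 181 \left(- \frac{1}{31608}\right) = \left(-12851\right) \left(- \frac{1}{31608}\right) = \frac{12851}{31608} \approx 0.40657$)
$A = \frac{1}{1256}$ ($A = \frac{1}{56 + \frac{\left(-60\right)^{2}}{3}} = \frac{1}{56 + \frac{1}{3} \cdot 3600} = \frac{1}{56 + 1200} = \frac{1}{1256} \approx 0.00079618$)
$\frac{1}{g - A} = \frac{1}{\frac{12851}{31608} - \frac{1}{1256}} = \frac{1}{\frac{251707}{620307}} = \frac{620307}{251707}$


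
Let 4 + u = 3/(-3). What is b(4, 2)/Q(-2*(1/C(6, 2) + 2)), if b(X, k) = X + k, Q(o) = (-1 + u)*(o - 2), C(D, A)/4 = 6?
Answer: 12/73 ≈ 0.16438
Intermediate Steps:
C(D, A) = 24 (C(D, A) = 4*6 = 24)
u = -5 (u = -4 + 3/(-3) = -4 + 3*(-1/3) = -4 - 1 = -5)
Q(o) = 12 - 6*o (Q(o) = (-1 - 5)*(o - 2) = -6*(-2 + o) = 12 - 6*o)
b(4, 2)/Q(-2*(1/C(6, 2) + 2)) = (4 + 2)/(12 - (-12)*(1/24 + 2)) = 6/(12 - (-12)*(1*(1/24) + 2)) = 6/(12 - (-12)*(1/24 + 2)) = 6/(12 - (-12)*49/24) = 6/(12 - 6*(-49/12)) = 6/(12 + 49/2) = 6/(73/2) = 6*(2/73) = 12/73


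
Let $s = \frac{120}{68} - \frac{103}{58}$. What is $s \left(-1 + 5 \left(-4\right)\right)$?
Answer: $\frac{231}{986} \approx 0.23428$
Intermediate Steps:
$s = - \frac{11}{986}$ ($s = 120 \cdot \frac{1}{68} - \frac{103}{58} = \frac{30}{17} - \frac{103}{58} = - \frac{11}{986} \approx -0.011156$)
$s \left(-1 + 5 \left(-4\right)\right) = - \frac{11 \left(-1 + 5 \left(-4\right)\right)}{986} = - \frac{11 \left(-1 - 20\right)}{986} = \left(- \frac{11}{986}\right) \left(-21\right) = \frac{231}{986}$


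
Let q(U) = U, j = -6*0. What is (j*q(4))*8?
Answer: 0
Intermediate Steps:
j = 0
(j*q(4))*8 = (0*4)*8 = 0*8 = 0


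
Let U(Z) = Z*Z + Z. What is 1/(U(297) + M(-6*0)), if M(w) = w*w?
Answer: 1/88506 ≈ 1.1299e-5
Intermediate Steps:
M(w) = w²
U(Z) = Z + Z² (U(Z) = Z² + Z = Z + Z²)
1/(U(297) + M(-6*0)) = 1/(297*(1 + 297) + (-6*0)²) = 1/(297*298 + 0²) = 1/(88506 + 0) = 1/88506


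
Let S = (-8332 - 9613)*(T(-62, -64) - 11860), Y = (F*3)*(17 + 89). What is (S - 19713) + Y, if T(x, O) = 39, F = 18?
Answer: 212113856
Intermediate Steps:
Y = 5724 (Y = (18*3)*(17 + 89) = 54*106 = 5724)
S = 212127845 (S = (-8332 - 9613)*(39 - 11860) = -17945*(-11821) = 212127845)
(S - 19713) + Y = (212127845 - 19713) + 5724 = 212108132 + 5724 = 212113856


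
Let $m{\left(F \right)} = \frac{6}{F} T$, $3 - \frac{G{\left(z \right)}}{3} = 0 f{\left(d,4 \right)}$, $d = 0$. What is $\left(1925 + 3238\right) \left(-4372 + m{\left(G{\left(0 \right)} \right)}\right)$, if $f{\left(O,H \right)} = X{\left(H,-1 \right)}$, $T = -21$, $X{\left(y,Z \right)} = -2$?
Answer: $-22644918$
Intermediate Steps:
$f{\left(O,H \right)} = -2$
$G{\left(z \right)} = 9$ ($G{\left(z \right)} = 9 - 3 \cdot 0 \left(-2\right) = 9 - 0 = 9 + 0 = 9$)
$m{\left(F \right)} = - \frac{126}{F}$ ($m{\left(F \right)} = \frac{6}{F} \left(-21\right) = - \frac{126}{F}$)
$\left(1925 + 3238\right) \left(-4372 + m{\left(G{\left(0 \right)} \right)}\right) = \left(1925 + 3238\right) \left(-4372 - \frac{126}{9}\right) = 5163 \left(-4372 - 14\right) = 5163 \left(-4386\right) = -22644918$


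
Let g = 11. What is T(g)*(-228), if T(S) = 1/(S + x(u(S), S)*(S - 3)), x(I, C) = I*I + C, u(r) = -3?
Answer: -4/3 ≈ -1.3333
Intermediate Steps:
x(I, C) = C + I² (x(I, C) = I² + C = C + I²)
T(S) = 1/(S + (-3 + S)*(9 + S)) (T(S) = 1/(S + (S + (-3)²)*(S - 3)) = 1/(S + (S + 9)*(-3 + S)) = 1/(S + (9 + S)*(-3 + S)) = 1/(S + (-3 + S)*(9 + S)))
T(g)*(-228) = -228/(-27 + 11² + 7*11) = -228/(-27 + 121 + 77) = -228/171 = (1/171)*(-228) = -4/3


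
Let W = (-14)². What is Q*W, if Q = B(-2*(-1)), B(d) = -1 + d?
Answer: 196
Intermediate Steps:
W = 196
Q = 1 (Q = -1 - 2*(-1) = -1 + 2 = 1)
Q*W = 1*196 = 196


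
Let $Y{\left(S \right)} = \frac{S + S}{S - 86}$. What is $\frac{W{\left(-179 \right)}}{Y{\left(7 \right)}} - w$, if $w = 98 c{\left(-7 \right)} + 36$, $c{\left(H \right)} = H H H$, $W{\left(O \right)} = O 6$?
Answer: $\frac{277469}{7} \approx 39638.0$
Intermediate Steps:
$W{\left(O \right)} = 6 O$
$c{\left(H \right)} = H^{3}$ ($c{\left(H \right)} = H^{2} H = H^{3}$)
$Y{\left(S \right)} = \frac{2 S}{-86 + S}$
$w = -33578$ ($w = 98 \left(-7\right)^{3} + 36 = 98 \left(-343\right) + 36 = -33614 + 36 = -33578$)
$\frac{W{\left(-179 \right)}}{Y{\left(7 \right)}} - w = \frac{6 \left(-179\right)}{2 \cdot 7 \frac{1}{-86 + 7}} - -33578 = - \frac{1074}{2 \cdot 7 \frac{1}{-79}} + 33578 = - \frac{1074}{2 \cdot 7 \left(- \frac{1}{79}\right)} + 33578 = - \frac{1074}{- \frac{14}{79}} + 33578 = \left(-1074\right) \left(- \frac{79}{14}\right) + 33578 = \frac{42423}{7} + 33578 = \frac{277469}{7}$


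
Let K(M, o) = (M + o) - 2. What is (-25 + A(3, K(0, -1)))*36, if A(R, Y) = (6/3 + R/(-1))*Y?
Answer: -792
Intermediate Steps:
K(M, o) = -2 + M + o
A(R, Y) = Y*(2 - R) (A(R, Y) = (6*(⅓) + R*(-1))*Y = (2 - R)*Y = Y*(2 - R))
(-25 + A(3, K(0, -1)))*36 = (-25 + (-2 + 0 - 1)*(2 - 1*3))*36 = (-25 - 3*(2 - 3))*36 = (-25 - 3*(-1))*36 = (-25 + 3)*36 = -22*36 = -792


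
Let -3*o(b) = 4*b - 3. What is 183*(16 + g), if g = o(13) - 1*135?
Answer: -24766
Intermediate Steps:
o(b) = 1 - 4*b/3 (o(b) = -(4*b - 3)/3 = -(-3 + 4*b)/3 = 1 - 4*b/3)
g = -454/3 (g = (1 - 4/3*13) - 1*135 = (1 - 52/3) - 135 = -49/3 - 135 = -454/3 ≈ -151.33)
183*(16 + g) = 183*(16 - 454/3) = 183*(-406/3) = -24766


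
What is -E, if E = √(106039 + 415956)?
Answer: -√521995 ≈ -722.49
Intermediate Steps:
E = √521995 ≈ 722.49
-E = -√521995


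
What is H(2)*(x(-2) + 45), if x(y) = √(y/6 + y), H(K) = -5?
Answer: -225 - 5*I*√21/3 ≈ -225.0 - 7.6376*I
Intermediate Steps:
x(y) = √42*√y/6 (x(y) = √(y*(⅙) + y) = √(y/6 + y) = √(7*y/6) = √42*√y/6)
H(2)*(x(-2) + 45) = -5*(√42*√(-2)/6 + 45) = -5*(√42*(I*√2)/6 + 45) = -5*(I*√21/3 + 45) = -5*(45 + I*√21/3) = -225 - 5*I*√21/3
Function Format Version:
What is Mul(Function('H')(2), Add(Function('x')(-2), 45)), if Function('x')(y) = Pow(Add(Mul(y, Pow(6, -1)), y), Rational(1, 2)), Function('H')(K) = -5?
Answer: Add(-225, Mul(Rational(-5, 3), I, Pow(21, Rational(1, 2)))) ≈ Add(-225.00, Mul(-7.6376, I))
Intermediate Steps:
Function('x')(y) = Mul(Rational(1, 6), Pow(42, Rational(1, 2)), Pow(y, Rational(1, 2))) (Function('x')(y) = Pow(Add(Mul(y, Rational(1, 6)), y), Rational(1, 2)) = Pow(Add(Mul(Rational(1, 6), y), y), Rational(1, 2)) = Pow(Mul(Rational(7, 6), y), Rational(1, 2)) = Mul(Rational(1, 6), Pow(42, Rational(1, 2)), Pow(y, Rational(1, 2))))
Mul(Function('H')(2), Add(Function('x')(-2), 45)) = Mul(-5, Add(Mul(Rational(1, 6), Pow(42, Rational(1, 2)), Pow(-2, Rational(1, 2))), 45)) = Mul(-5, Add(Mul(Rational(1, 6), Pow(42, Rational(1, 2)), Mul(I, Pow(2, Rational(1, 2)))), 45)) = Mul(-5, Add(Mul(Rational(1, 3), I, Pow(21, Rational(1, 2))), 45)) = Mul(-5, Add(45, Mul(Rational(1, 3), I, Pow(21, Rational(1, 2))))) = Add(-225, Mul(Rational(-5, 3), I, Pow(21, Rational(1, 2))))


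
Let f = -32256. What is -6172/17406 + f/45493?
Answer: -60159338/56560797 ≈ -1.0636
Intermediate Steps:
-6172/17406 + f/45493 = -6172/17406 - 32256/45493 = -6172*1/17406 - 32256*1/45493 = -3086/8703 - 4608/6499 = -60159338/56560797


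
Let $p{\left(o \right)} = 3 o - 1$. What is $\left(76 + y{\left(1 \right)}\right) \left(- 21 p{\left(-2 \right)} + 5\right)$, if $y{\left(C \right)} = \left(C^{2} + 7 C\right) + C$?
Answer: $12920$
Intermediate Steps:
$p{\left(o \right)} = -1 + 3 o$
$y{\left(C \right)} = C^{2} + 8 C$
$\left(76 + y{\left(1 \right)}\right) \left(- 21 p{\left(-2 \right)} + 5\right) = \left(76 + 1 \left(8 + 1\right)\right) \left(- 21 \left(-1 + 3 \left(-2\right)\right) + 5\right) = \left(76 + 1 \cdot 9\right) \left(- 21 \left(-1 - 6\right) + 5\right) = \left(76 + 9\right) \left(\left(-21\right) \left(-7\right) + 5\right) = 85 \left(147 + 5\right) = 85 \cdot 152 = 12920$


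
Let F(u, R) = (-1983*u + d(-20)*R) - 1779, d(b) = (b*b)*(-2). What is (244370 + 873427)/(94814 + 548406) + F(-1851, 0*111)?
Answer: 2359817065677/643220 ≈ 3.6688e+6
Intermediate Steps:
d(b) = -2*b² (d(b) = b²*(-2) = -2*b²)
F(u, R) = -1779 - 1983*u - 800*R (F(u, R) = (-1983*u + (-2*(-20)²)*R) - 1779 = (-1983*u + (-2*400)*R) - 1779 = (-1983*u - 800*R) - 1779 = -1779 - 1983*u - 800*R)
(244370 + 873427)/(94814 + 548406) + F(-1851, 0*111) = (244370 + 873427)/(94814 + 548406) + (-1779 - 1983*(-1851) - 0*111) = 1117797/643220 + (-1779 + 3670533 - 800*0) = 1117797*(1/643220) + (-1779 + 3670533 + 0) = 1117797/643220 + 3668754 = 2359817065677/643220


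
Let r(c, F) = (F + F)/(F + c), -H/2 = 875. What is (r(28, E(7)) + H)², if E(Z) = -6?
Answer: 370793536/121 ≈ 3.0644e+6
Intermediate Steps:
H = -1750 (H = -2*875 = -1750)
r(c, F) = 2*F/(F + c) (r(c, F) = (2*F)/(F + c) = 2*F/(F + c))
(r(28, E(7)) + H)² = (2*(-6)/(-6 + 28) - 1750)² = (2*(-6)/22 - 1750)² = (2*(-6)*(1/22) - 1750)² = (-6/11 - 1750)² = (-19256/11)² = 370793536/121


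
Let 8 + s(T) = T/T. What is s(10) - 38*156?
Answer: -5935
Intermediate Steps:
s(T) = -7 (s(T) = -8 + T/T = -8 + 1 = -7)
s(10) - 38*156 = -7 - 38*156 = -7 - 5928 = -5935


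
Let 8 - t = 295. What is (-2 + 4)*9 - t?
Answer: 305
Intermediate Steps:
t = -287 (t = 8 - 1*295 = 8 - 295 = -287)
(-2 + 4)*9 - t = (-2 + 4)*9 - 1*(-287) = 2*9 + 287 = 18 + 287 = 305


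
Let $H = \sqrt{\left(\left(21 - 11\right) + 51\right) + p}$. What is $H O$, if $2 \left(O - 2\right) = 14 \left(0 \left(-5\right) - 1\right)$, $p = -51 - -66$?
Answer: $- 10 \sqrt{19} \approx -43.589$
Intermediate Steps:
$p = 15$ ($p = -51 + 66 = 15$)
$H = 2 \sqrt{19}$ ($H = \sqrt{\left(\left(21 - 11\right) + 51\right) + 15} = \sqrt{\left(10 + 51\right) + 15} = \sqrt{61 + 15} = \sqrt{76} = 2 \sqrt{19} \approx 8.7178$)
$O = -5$ ($O = 2 + \frac{14 \left(0 \left(-5\right) - 1\right)}{2} = 2 + \frac{14 \left(0 - 1\right)}{2} = 2 + \frac{14 \left(-1\right)}{2} = 2 + \frac{1}{2} \left(-14\right) = 2 - 7 = -5$)
$H O = 2 \sqrt{19} \left(-5\right) = - 10 \sqrt{19}$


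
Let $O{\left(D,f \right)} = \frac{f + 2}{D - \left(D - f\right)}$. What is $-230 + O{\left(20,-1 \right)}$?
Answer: $-231$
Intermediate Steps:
$O{\left(D,f \right)} = \frac{2 + f}{f}$
$-230 + O{\left(20,-1 \right)} = -230 + \frac{2 - 1}{-1} = -230 - 1 = -231$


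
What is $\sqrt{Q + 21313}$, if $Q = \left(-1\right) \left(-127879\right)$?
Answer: $2 \sqrt{37298} \approx 386.25$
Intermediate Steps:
$Q = 127879$
$\sqrt{Q + 21313} = \sqrt{127879 + 21313} = \sqrt{149192} = 2 \sqrt{37298}$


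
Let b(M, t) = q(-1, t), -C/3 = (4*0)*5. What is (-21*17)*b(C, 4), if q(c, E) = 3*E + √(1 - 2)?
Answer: -4284 - 357*I ≈ -4284.0 - 357.0*I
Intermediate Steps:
C = 0 (C = -3*4*0*5 = -0*5 = -3*0 = 0)
q(c, E) = I + 3*E (q(c, E) = 3*E + √(-1) = 3*E + I = I + 3*E)
b(M, t) = I + 3*t
(-21*17)*b(C, 4) = (-21*17)*(I + 3*4) = -357*(I + 12) = -357*(12 + I) = -4284 - 357*I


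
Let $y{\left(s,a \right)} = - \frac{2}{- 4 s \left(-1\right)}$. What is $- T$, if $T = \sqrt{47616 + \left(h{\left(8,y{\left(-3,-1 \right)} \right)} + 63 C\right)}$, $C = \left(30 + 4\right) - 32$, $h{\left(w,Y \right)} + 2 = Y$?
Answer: $- \frac{\sqrt{1718646}}{6} \approx -218.5$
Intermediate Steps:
$y{\left(s,a \right)} = - \frac{1}{2 s}$ ($y{\left(s,a \right)} = - \frac{2}{4 s} = - 2 \frac{1}{4 s} = - \frac{1}{2 s}$)
$h{\left(w,Y \right)} = -2 + Y$
$C = 2$ ($C = 34 - 32 = 2$)
$T = \frac{\sqrt{1718646}}{6}$ ($T = \sqrt{47616 + \left(\left(-2 - \frac{1}{2 \left(-3\right)}\right) + 63 \cdot 2\right)} = \sqrt{47616 + \left(\left(-2 - - \frac{1}{6}\right) + 126\right)} = \sqrt{47616 + \left(\left(-2 + \frac{1}{6}\right) + 126\right)} = \sqrt{47616 + \left(- \frac{11}{6} + 126\right)} = \sqrt{47616 + \frac{745}{6}} = \sqrt{\frac{286441}{6}} = \frac{\sqrt{1718646}}{6} \approx 218.5$)
$- T = - \frac{\sqrt{1718646}}{6}$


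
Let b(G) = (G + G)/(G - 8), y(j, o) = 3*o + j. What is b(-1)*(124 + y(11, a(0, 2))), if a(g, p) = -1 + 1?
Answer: 30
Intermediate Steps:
a(g, p) = 0
y(j, o) = j + 3*o
b(G) = 2*G/(-8 + G) (b(G) = (2*G)/(-8 + G) = 2*G/(-8 + G))
b(-1)*(124 + y(11, a(0, 2))) = (2*(-1)/(-8 - 1))*(124 + (11 + 3*0)) = (2*(-1)/(-9))*(124 + (11 + 0)) = (2*(-1)*(-⅑))*(124 + 11) = (2/9)*135 = 30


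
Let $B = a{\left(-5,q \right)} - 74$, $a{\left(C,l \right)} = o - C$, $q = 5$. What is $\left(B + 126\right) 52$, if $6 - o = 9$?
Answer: $2808$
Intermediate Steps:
$o = -3$ ($o = 6 - 9 = -3$)
$a{\left(C,l \right)} = -3 - C$
$B = -72$ ($B = \left(-3 - -5\right) - 74 = \left(-3 + 5\right) - 74 = 2 - 74 = -72$)
$\left(B + 126\right) 52 = \left(-72 + 126\right) 52 = 54 \cdot 52 = 2808$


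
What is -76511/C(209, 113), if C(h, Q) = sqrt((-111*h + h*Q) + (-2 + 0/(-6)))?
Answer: -76511*sqrt(26)/104 ≈ -3751.3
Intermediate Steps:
C(h, Q) = sqrt(-2 - 111*h + Q*h) (C(h, Q) = sqrt((-111*h + Q*h) + (-2 - 1/6*0)) = sqrt((-111*h + Q*h) + (-2 + 0)) = sqrt((-111*h + Q*h) - 2) = sqrt(-2 - 111*h + Q*h))
-76511/C(209, 113) = -76511/sqrt(-2 - 111*209 + 113*209) = -76511/sqrt(-2 - 23199 + 23617) = -76511*sqrt(26)/104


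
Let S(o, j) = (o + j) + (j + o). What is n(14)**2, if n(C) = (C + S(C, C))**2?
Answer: 24010000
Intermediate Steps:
S(o, j) = 2*j + 2*o (S(o, j) = (j + o) + (j + o) = 2*j + 2*o)
n(C) = 25*C**2 (n(C) = (C + (2*C + 2*C))**2 = (C + 4*C)**2 = (5*C)**2 = 25*C**2)
n(14)**2 = (25*14**2)**2 = (25*196)**2 = 4900**2 = 24010000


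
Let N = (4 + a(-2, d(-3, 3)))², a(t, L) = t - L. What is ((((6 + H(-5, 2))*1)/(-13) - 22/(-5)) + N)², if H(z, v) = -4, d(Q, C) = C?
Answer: 116281/4225 ≈ 27.522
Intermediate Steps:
N = 1 (N = (4 + (-2 - 1*3))² = (4 + (-2 - 3))² = (4 - 5)² = (-1)² = 1)
((((6 + H(-5, 2))*1)/(-13) - 22/(-5)) + N)² = ((((6 - 4)*1)/(-13) - 22/(-5)) + 1)² = (((2*1)*(-1/13) - 22*(-⅕)) + 1)² = ((2*(-1/13) + 22/5) + 1)² = ((-2/13 + 22/5) + 1)² = (276/65 + 1)² = (341/65)² = 116281/4225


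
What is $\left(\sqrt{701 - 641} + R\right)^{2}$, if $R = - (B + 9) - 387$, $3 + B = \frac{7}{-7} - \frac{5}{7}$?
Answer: $\frac{7505061}{49} - \frac{10956 \sqrt{15}}{7} \approx 1.471 \cdot 10^{5}$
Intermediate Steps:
$B = - \frac{33}{7}$ ($B = -3 + \left(\frac{7}{-7} - \frac{5}{7}\right) = -3 + \left(7 \left(- \frac{1}{7}\right) - \frac{5}{7}\right) = -3 - \frac{12}{7} = - \frac{33}{7} \approx -4.7143$)
$R = - \frac{2739}{7}$ ($R = - (- \frac{33}{7} + 9) - 387 = \left(-1\right) \frac{30}{7} - 387 = - \frac{30}{7} - 387 = - \frac{2739}{7} \approx -391.29$)
$\left(\sqrt{701 - 641} + R\right)^{2} = \left(\sqrt{701 - 641} - \frac{2739}{7}\right)^{2} = \left(\sqrt{60} - \frac{2739}{7}\right)^{2} = \left(2 \sqrt{15} - \frac{2739}{7}\right)^{2} = \left(- \frac{2739}{7} + 2 \sqrt{15}\right)^{2}$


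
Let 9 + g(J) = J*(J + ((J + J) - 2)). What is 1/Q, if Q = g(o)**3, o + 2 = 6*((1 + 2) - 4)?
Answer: 1/7880599 ≈ 1.2689e-7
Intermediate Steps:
o = -8 (o = -2 + 6*((1 + 2) - 4) = -2 + 6*(3 - 4) = -2 + 6*(-1) = -2 - 6 = -8)
g(J) = -9 + J*(-2 + 3*J) (g(J) = -9 + J*(J + ((J + J) - 2)) = -9 + J*(J + (2*J - 2)) = -9 + J*(J + (-2 + 2*J)) = -9 + J*(-2 + 3*J))
Q = 7880599 (Q = (-9 - 2*(-8) + 3*(-8)**2)**3 = (-9 + 16 + 3*64)**3 = (-9 + 16 + 192)**3 = 199**3 = 7880599)
1/Q = 1/7880599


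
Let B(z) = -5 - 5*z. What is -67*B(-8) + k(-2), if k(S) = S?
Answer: -2347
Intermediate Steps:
-67*B(-8) + k(-2) = -67*(-5 - 5*(-8)) - 2 = -67*(-5 + 40) - 2 = -67*35 - 2 = -2345 - 2 = -2347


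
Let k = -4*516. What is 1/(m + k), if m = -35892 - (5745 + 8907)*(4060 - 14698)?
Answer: 1/155830020 ≈ 6.4172e-9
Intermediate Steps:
k = -2064
m = 155832084 (m = -35892 - 14652*(-10638) = -35892 - 1*(-155867976) = -35892 + 155867976 = 155832084)
1/(m + k) = 1/(155832084 - 2064) = 1/155830020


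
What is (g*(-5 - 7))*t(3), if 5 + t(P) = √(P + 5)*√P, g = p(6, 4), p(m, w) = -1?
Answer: -60 + 24*√6 ≈ -1.2122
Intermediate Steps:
g = -1
t(P) = -5 + √P*√(5 + P) (t(P) = -5 + √(P + 5)*√P = -5 + √(5 + P)*√P = -5 + √P*√(5 + P))
(g*(-5 - 7))*t(3) = (-(-5 - 7))*(-5 + √3*√(5 + 3)) = (-1*(-12))*(-5 + √3*√8) = 12*(-5 + √3*(2*√2)) = 12*(-5 + 2*√6) = -60 + 24*√6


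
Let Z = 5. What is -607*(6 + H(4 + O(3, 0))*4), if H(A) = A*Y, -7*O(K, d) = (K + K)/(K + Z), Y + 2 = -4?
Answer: 371484/7 ≈ 53069.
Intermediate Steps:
Y = -6 (Y = -2 - 4 = -6)
O(K, d) = -2*K/(7*(5 + K)) (O(K, d) = -(K + K)/(7*(K + 5)) = -2*K/(7*(5 + K)))
H(A) = -6*A (H(A) = A*(-6) = -6*A)
-607*(6 + H(4 + O(3, 0))*4) = -607*(6 - 6*(4 - 2*3/(35 + 7*3))*4) = -607*(6 - 6*(4 - 2*3/(35 + 21))*4) = -607*(6 - 6*(4 - 2*3/56)*4) = -607*(6 - 6*(4 - 2*3*1/56)*4) = -607*(6 - 6*(4 - 3/28)*4) = -607*(6 - 6*109/28*4) = -607*(6 - 327/14*4) = -607*(6 - 654/7) = -607*(-612/7) = 371484/7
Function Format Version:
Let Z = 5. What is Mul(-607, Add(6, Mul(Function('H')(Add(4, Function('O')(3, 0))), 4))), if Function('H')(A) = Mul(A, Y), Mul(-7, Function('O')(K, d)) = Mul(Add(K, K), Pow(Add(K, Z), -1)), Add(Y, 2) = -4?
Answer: Rational(371484, 7) ≈ 53069.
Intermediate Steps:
Y = -6 (Y = Add(-2, -4) = -6)
Function('O')(K, d) = Mul(Rational(-2, 7), K, Pow(Add(5, K), -1)) (Function('O')(K, d) = Mul(Rational(-1, 7), Mul(Add(K, K), Pow(Add(K, 5), -1))) = Mul(Rational(-1, 7), Mul(Mul(2, K), Pow(Add(5, K), -1))) = Mul(Rational(-1, 7), Mul(2, K, Pow(Add(5, K), -1))) = Mul(Rational(-2, 7), K, Pow(Add(5, K), -1)))
Function('H')(A) = Mul(-6, A) (Function('H')(A) = Mul(A, -6) = Mul(-6, A))
Mul(-607, Add(6, Mul(Function('H')(Add(4, Function('O')(3, 0))), 4))) = Mul(-607, Add(6, Mul(Mul(-6, Add(4, Mul(-2, 3, Pow(Add(35, Mul(7, 3)), -1)))), 4))) = Mul(-607, Add(6, Mul(Mul(-6, Add(4, Mul(-2, 3, Pow(Add(35, 21), -1)))), 4))) = Mul(-607, Add(6, Mul(Mul(-6, Add(4, Mul(-2, 3, Pow(56, -1)))), 4))) = Mul(-607, Add(6, Mul(Mul(-6, Add(4, Mul(-2, 3, Rational(1, 56)))), 4))) = Mul(-607, Add(6, Mul(Mul(-6, Add(4, Rational(-3, 28))), 4))) = Mul(-607, Add(6, Mul(Mul(-6, Rational(109, 28)), 4))) = Mul(-607, Add(6, Mul(Rational(-327, 14), 4))) = Mul(-607, Add(6, Rational(-654, 7))) = Mul(-607, Rational(-612, 7)) = Rational(371484, 7)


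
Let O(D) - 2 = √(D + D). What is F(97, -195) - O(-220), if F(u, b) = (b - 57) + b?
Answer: -449 - 2*I*√110 ≈ -449.0 - 20.976*I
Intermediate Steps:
O(D) = 2 + √2*√D (O(D) = 2 + √(D + D) = 2 + √(2*D) = 2 + √2*√D)
F(u, b) = -57 + 2*b (F(u, b) = (-57 + b) + b = -57 + 2*b)
F(97, -195) - O(-220) = (-57 + 2*(-195)) - (2 + √2*√(-220)) = (-57 - 390) - (2 + √2*(2*I*√55)) = -447 - (2 + 2*I*√110) = -447 + (-2 - 2*I*√110) = -449 - 2*I*√110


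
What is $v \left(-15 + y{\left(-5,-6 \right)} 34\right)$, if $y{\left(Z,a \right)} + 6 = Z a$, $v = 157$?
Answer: $125757$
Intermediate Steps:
$y{\left(Z,a \right)} = -6 + Z a$
$v \left(-15 + y{\left(-5,-6 \right)} 34\right) = 157 \left(-15 + \left(-6 - -30\right) 34\right) = 157 \left(-15 + \left(-6 + 30\right) 34\right) = 157 \left(-15 + 24 \cdot 34\right) = 157 \left(-15 + 816\right) = 157 \cdot 801 = 125757$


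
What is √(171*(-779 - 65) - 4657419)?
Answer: 3*I*√533527 ≈ 2191.3*I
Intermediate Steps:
√(171*(-779 - 65) - 4657419) = √(171*(-844) - 4657419) = √(-144324 - 4657419) = √(-4801743) = 3*I*√533527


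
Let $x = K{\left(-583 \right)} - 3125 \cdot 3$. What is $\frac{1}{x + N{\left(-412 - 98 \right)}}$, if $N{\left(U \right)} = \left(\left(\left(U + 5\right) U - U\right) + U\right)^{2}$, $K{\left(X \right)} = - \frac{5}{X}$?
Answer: $\frac{583}{38671551991880} \approx 1.5076 \cdot 10^{-11}$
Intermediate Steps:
$x = - \frac{5465620}{583}$ ($x = - \frac{5}{-583} - 3125 \cdot 3 = \left(-5\right) \left(- \frac{1}{583}\right) - 9375 = \frac{5}{583} - 9375 = - \frac{5465620}{583} \approx -9375.0$)
$N{\left(U \right)} = U^{2} \left(5 + U\right)^{2}$ ($N{\left(U \right)} = \left(\left(\left(5 + U\right) U - U\right) + U\right)^{2} = \left(\left(U \left(5 + U\right) - U\right) + U\right)^{2} = \left(\left(- U + U \left(5 + U\right)\right) + U\right)^{2} = \left(U \left(5 + U\right)\right)^{2} = U^{2} \left(5 + U\right)^{2}$)
$\frac{1}{x + N{\left(-412 - 98 \right)}} = \frac{1}{- \frac{5465620}{583} + \left(-412 - 98\right)^{2} \left(5 - 510\right)^{2}} = \frac{1}{- \frac{5465620}{583} + \left(-510\right)^{2} \left(5 - 510\right)^{2}} = \frac{1}{- \frac{5465620}{583} + 260100 \left(-505\right)^{2}} = \frac{1}{- \frac{5465620}{583} + 260100 \cdot 255025} = \frac{1}{- \frac{5465620}{583} + 66332002500} = \frac{1}{\frac{38671551991880}{583}} = \frac{583}{38671551991880}$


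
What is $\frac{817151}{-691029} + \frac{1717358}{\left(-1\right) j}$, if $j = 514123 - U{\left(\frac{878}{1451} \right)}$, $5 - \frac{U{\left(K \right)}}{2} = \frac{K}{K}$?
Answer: $- \frac{1606853767747}{355268374335} \approx -4.5229$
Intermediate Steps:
$U{\left(K \right)} = 8$ ($U{\left(K \right)} = 10 - 2 \frac{K}{K} = 10 - 2 = 8$)
$j = 514115$ ($j = 514123 - 8 = 514115$)
$\frac{817151}{-691029} + \frac{1717358}{\left(-1\right) j} = \frac{817151}{-691029} + \frac{1717358}{\left(-1\right) 514115} = 817151 \left(- \frac{1}{691029}\right) + \frac{1717358}{-514115} = - \frac{817151}{691029} + 1717358 \left(- \frac{1}{514115}\right) = - \frac{817151}{691029} - \frac{1717358}{514115} = - \frac{1606853767747}{355268374335}$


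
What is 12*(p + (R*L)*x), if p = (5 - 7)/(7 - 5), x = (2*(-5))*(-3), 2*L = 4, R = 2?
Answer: 1428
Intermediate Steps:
L = 2 (L = (1/2)*4 = 2)
x = 30 (x = -10*(-3) = 30)
p = -1 (p = -2/2 = -2*1/2 = -1)
12*(p + (R*L)*x) = 12*(-1 + (2*2)*30) = 12*(-1 + 4*30) = 12*(-1 + 120) = 12*119 = 1428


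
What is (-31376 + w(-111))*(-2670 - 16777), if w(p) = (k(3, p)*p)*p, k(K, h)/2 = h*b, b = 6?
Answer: 319766009756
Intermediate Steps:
k(K, h) = 12*h (k(K, h) = 2*(h*6) = 2*(6*h) = 12*h)
w(p) = 12*p³ (w(p) = ((12*p)*p)*p = (12*p²)*p = 12*p³)
(-31376 + w(-111))*(-2670 - 16777) = (-31376 + 12*(-111)³)*(-2670 - 16777) = (-31376 + 12*(-1367631))*(-19447) = (-31376 - 16411572)*(-19447) = -16442948*(-19447) = 319766009756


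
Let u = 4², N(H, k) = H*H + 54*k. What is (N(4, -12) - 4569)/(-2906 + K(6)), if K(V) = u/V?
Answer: 15603/8710 ≈ 1.7914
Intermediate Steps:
N(H, k) = H² + 54*k
u = 16
K(V) = 16/V
(N(4, -12) - 4569)/(-2906 + K(6)) = ((4² + 54*(-12)) - 4569)/(-2906 + 16/6) = ((16 - 648) - 4569)/(-2906 + 16*(⅙)) = (-632 - 4569)/(-2906 + 8/3) = -5201/(-8710/3) = -5201*(-3/8710) = 15603/8710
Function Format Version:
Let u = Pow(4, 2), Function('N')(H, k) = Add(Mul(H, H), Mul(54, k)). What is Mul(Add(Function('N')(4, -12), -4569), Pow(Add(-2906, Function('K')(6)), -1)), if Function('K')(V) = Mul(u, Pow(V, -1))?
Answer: Rational(15603, 8710) ≈ 1.7914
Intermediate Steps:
Function('N')(H, k) = Add(Pow(H, 2), Mul(54, k))
u = 16
Function('K')(V) = Mul(16, Pow(V, -1))
Mul(Add(Function('N')(4, -12), -4569), Pow(Add(-2906, Function('K')(6)), -1)) = Mul(Add(Add(Pow(4, 2), Mul(54, -12)), -4569), Pow(Add(-2906, Mul(16, Pow(6, -1))), -1)) = Mul(Add(Add(16, -648), -4569), Pow(Add(-2906, Mul(16, Rational(1, 6))), -1)) = Mul(Add(-632, -4569), Pow(Add(-2906, Rational(8, 3)), -1)) = Mul(-5201, Pow(Rational(-8710, 3), -1)) = Mul(-5201, Rational(-3, 8710)) = Rational(15603, 8710)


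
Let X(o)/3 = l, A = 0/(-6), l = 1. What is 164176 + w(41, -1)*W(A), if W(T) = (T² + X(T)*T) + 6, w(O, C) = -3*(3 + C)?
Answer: 164140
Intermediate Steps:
w(O, C) = -9 - 3*C
A = 0 (A = 0*(-⅙) = 0)
X(o) = 3 (X(o) = 3*1 = 3)
W(T) = 6 + T² + 3*T (W(T) = (T² + 3*T) + 6 = 6 + T² + 3*T)
164176 + w(41, -1)*W(A) = 164176 + (-9 - 3*(-1))*(6 + 0² + 3*0) = 164176 + (-9 + 3)*(6 + 0 + 0) = 164176 - 6*6 = 164176 - 36 = 164140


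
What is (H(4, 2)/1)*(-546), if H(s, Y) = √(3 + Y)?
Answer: -546*√5 ≈ -1220.9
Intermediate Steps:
(H(4, 2)/1)*(-546) = (√(3 + 2)/1)*(-546) = (√5*1)*(-546) = √5*(-546) = -546*√5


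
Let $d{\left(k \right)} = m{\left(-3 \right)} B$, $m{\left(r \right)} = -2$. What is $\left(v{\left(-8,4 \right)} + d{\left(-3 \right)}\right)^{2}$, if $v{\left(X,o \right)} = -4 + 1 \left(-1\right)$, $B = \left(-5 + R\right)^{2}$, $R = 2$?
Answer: $529$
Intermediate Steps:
$B = 9$ ($B = \left(-5 + 2\right)^{2} = \left(-3\right)^{2} = 9$)
$d{\left(k \right)} = -18$ ($d{\left(k \right)} = \left(-2\right) 9 = -18$)
$v{\left(X,o \right)} = -5$ ($v{\left(X,o \right)} = -4 - 1 = -5$)
$\left(v{\left(-8,4 \right)} + d{\left(-3 \right)}\right)^{2} = \left(-5 - 18\right)^{2} = \left(-23\right)^{2} = 529$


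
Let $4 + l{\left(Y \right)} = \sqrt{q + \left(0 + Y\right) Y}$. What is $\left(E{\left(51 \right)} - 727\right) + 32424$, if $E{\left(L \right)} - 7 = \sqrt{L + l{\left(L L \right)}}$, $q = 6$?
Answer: $31704 + \sqrt{47 + \sqrt{6765207}} \approx 31755.0$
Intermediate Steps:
$l{\left(Y \right)} = -4 + \sqrt{6 + Y^{2}}$ ($l{\left(Y \right)} = -4 + \sqrt{6 + \left(0 + Y\right) Y} = -4 + \sqrt{6 + Y Y} = -4 + \sqrt{6 + Y^{2}}$)
$E{\left(L \right)} = 7 + \sqrt{-4 + L + \sqrt{6 + L^{4}}}$ ($E{\left(L \right)} = 7 + \sqrt{L + \left(-4 + \sqrt{6 + \left(L L\right)^{2}}\right)} = 7 + \sqrt{L + \left(-4 + \sqrt{6 + \left(L^{2}\right)^{2}}\right)} = 7 + \sqrt{L + \left(-4 + \sqrt{6 + L^{4}}\right)} = 7 + \sqrt{-4 + L + \sqrt{6 + L^{4}}}$)
$\left(E{\left(51 \right)} - 727\right) + 32424 = \left(\left(7 + \sqrt{-4 + 51 + \sqrt{6 + 51^{4}}}\right) - 727\right) + 32424 = \left(\left(7 + \sqrt{-4 + 51 + \sqrt{6 + 6765201}}\right) - 727\right) + 32424 = \left(\left(7 + \sqrt{-4 + 51 + \sqrt{6765207}}\right) - 727\right) + 32424 = \left(\left(7 + \sqrt{47 + \sqrt{6765207}}\right) - 727\right) + 32424 = \left(-720 + \sqrt{47 + \sqrt{6765207}}\right) + 32424 = 31704 + \sqrt{47 + \sqrt{6765207}}$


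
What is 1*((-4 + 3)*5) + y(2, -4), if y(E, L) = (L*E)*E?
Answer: -21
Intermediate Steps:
y(E, L) = L*E**2 (y(E, L) = (E*L)*E = L*E**2)
1*((-4 + 3)*5) + y(2, -4) = 1*((-4 + 3)*5) - 4*2**2 = 1*(-1*5) - 4*4 = 1*(-5) - 16 = -5 - 16 = -21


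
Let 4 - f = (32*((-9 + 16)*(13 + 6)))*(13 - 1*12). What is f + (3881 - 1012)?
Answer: -1383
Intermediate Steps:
f = -4252 (f = 4 - 32*((-9 + 16)*(13 + 6))*(13 - 1*12) = 4 - 32*(7*19)*(13 - 12) = 4 - 32*133 = 4 - 4256 = -4252)
f + (3881 - 1012) = -4252 + (3881 - 1012) = -4252 + 2869 = -1383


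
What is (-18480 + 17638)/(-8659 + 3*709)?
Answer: 421/3266 ≈ 0.12890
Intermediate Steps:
(-18480 + 17638)/(-8659 + 3*709) = -842/(-8659 + 2127) = -842/(-6532) = -842*(-1/6532) = 421/3266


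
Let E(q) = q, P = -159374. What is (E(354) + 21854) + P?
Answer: -137166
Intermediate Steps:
(E(354) + 21854) + P = (354 + 21854) - 159374 = 22208 - 159374 = -137166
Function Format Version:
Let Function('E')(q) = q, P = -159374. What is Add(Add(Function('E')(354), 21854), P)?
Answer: -137166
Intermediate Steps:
Add(Add(Function('E')(354), 21854), P) = Add(Add(354, 21854), -159374) = Add(22208, -159374) = -137166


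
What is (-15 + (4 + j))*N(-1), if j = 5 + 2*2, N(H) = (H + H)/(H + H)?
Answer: -2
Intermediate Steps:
N(H) = 1 (N(H) = (2*H)/((2*H)) = (2*H)*(1/(2*H)) = 1)
j = 9 (j = 5 + 4 = 9)
(-15 + (4 + j))*N(-1) = (-15 + (4 + 9))*1 = (-15 + 13)*1 = -2*1 = -2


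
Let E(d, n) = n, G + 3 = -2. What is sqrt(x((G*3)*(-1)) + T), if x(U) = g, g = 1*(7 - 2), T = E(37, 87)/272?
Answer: sqrt(24599)/68 ≈ 2.3065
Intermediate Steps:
G = -5 (G = -3 - 2 = -5)
T = 87/272 ≈ 0.31985
g = 5 (g = 1*5 = 5)
x(U) = 5
sqrt(x((G*3)*(-1)) + T) = sqrt(5 + 87/272) = sqrt(1447/272) = sqrt(24599)/68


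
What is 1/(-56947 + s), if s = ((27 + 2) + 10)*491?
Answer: -1/37798 ≈ -2.6456e-5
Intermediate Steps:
s = 19149 (s = (29 + 10)*491 = 39*491 = 19149)
1/(-56947 + s) = 1/(-56947 + 19149) = 1/(-37798) = -1/37798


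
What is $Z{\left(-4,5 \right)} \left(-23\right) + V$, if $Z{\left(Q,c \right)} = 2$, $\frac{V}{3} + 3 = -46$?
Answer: $-193$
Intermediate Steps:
$V = -147$ ($V = -9 + 3 \left(-46\right) = -9 - 138 = -147$)
$Z{\left(-4,5 \right)} \left(-23\right) + V = 2 \left(-23\right) - 147 = -46 - 147 = -193$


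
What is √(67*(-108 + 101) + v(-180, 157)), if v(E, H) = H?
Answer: 2*I*√78 ≈ 17.664*I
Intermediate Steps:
√(67*(-108 + 101) + v(-180, 157)) = √(67*(-108 + 101) + 157) = √(67*(-7) + 157) = √(-469 + 157) = √(-312) = 2*I*√78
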